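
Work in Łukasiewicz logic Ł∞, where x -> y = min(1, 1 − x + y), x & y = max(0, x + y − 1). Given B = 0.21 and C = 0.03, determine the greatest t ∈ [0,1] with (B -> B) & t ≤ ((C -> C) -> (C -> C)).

1.00

B -> B = min(1, 1 − 0.21 + 0.21) = min(1, 1.00) = 1.00
So the left factor is B -> B = 1.00.
C -> C = min(1, 1 − 0.03 + 0.03) = min(1, 1.00) = 1.00
(C -> C) -> (C -> C) = min(1, 1 − 1.00 + 1.00) = min(1, 1.00) = 1.00
So the right-hand bound is (C -> C) -> (C -> C) = 1.00.
The residuum of the Łukasiewicz t-norm gives the supremum: min(1, 1 − 1.00 + 1.00).
1 − 1.00 + 1.00 = 1.00, so t = min(1, 1.00) = 1.00.
Check: 1.00 & 1.00 = max(0, 1.00) = 1.00 ≤ 1.00.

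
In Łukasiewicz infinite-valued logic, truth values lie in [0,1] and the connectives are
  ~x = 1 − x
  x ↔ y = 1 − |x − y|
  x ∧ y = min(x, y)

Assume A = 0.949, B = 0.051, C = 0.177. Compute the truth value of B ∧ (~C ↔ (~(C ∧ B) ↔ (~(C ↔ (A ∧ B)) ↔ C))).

0.051

~C = 1 − 0.177 = 0.823
C ∧ B = min(0.177, 0.051) = 0.051
~(C ∧ B) = 1 − 0.051 = 0.949
A ∧ B = min(0.949, 0.051) = 0.051
C ↔ (A ∧ B) = 1 − |0.177 − 0.051| = 1 − 0.126 = 0.874
~(C ↔ (A ∧ B)) = 1 − 0.874 = 0.126
~(C ↔ (A ∧ B)) ↔ C = 1 − |0.126 − 0.177| = 1 − 0.051 = 0.949
~(C ∧ B) ↔ (~(C ↔ (A ∧ B)) ↔ C) = 1 − |0.949 − 0.949| = 1 − 0.000 = 1.000
~C ↔ (~(C ∧ B) ↔ (~(C ↔ (A ∧ B)) ↔ C)) = 1 − |0.823 − 1.000| = 1 − 0.177 = 0.823
B ∧ (~C ↔ (~(C ∧ B) ↔ (~(C ↔ (A ∧ B)) ↔ C))) = min(0.051, 0.823) = 0.051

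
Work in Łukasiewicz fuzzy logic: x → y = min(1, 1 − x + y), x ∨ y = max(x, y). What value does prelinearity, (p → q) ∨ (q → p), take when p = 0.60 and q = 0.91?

p → q = min(1, 1 − 0.60 + 0.91) = min(1, 1.31) = 1.00
q → p = min(1, 1 − 0.91 + 0.60) = min(1, 0.69) = 0.69
(p → q) ∨ (q → p) = max(1.00, 0.69) = 1.00
(As expected: a Ł∞-tautology — holds in every MV-chain.)

1.00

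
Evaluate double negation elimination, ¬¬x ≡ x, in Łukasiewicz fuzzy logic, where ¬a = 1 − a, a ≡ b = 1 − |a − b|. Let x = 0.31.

1.00

¬x = 1 − 0.31 = 0.69
¬¬x = 1 − 0.69 = 0.31
¬¬x ≡ x = 1 − |0.31 − 0.31| = 1 − 0.00 = 1.00
(As expected: always 1 in Ł∞ since negation is involutive.)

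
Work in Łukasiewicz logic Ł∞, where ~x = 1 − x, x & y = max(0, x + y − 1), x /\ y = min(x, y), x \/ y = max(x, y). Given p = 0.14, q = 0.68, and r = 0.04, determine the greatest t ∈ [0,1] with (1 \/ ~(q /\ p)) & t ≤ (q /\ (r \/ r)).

q /\ p = min(0.68, 0.14) = 0.14
~(q /\ p) = 1 − 0.14 = 0.86
1 \/ ~(q /\ p) = max(1.00, 0.86) = 1.00
So the left factor is 1 \/ ~(q /\ p) = 1.00.
r \/ r = max(0.04, 0.04) = 0.04
q /\ (r \/ r) = min(0.68, 0.04) = 0.04
So the right-hand bound is q /\ (r \/ r) = 0.04.
The residuum of the Łukasiewicz t-norm gives the supremum: min(1, 1 − 1.00 + 0.04).
1 − 1.00 + 0.04 = 0.04, so t = min(1, 0.04) = 0.04.
Check: 1.00 & 0.04 = max(0, 0.04) = 0.04 ≤ 0.04.

0.04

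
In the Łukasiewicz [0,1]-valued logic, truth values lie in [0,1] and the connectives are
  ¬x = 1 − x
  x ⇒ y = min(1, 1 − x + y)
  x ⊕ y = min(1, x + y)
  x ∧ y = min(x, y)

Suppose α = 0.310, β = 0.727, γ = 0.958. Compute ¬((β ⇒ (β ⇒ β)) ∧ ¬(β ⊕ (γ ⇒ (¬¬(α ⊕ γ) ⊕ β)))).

β ⇒ β = min(1, 1 − 0.727 + 0.727) = min(1, 1.000) = 1.000
β ⇒ (β ⇒ β) = min(1, 1 − 0.727 + 1.000) = min(1, 1.273) = 1.000
α ⊕ γ = min(1, 0.310 + 0.958) = min(1, 1.268) = 1.000
¬(α ⊕ γ) = 1 − 1.000 = 0.000
¬¬(α ⊕ γ) = 1 − 0.000 = 1.000
¬¬(α ⊕ γ) ⊕ β = min(1, 1.000 + 0.727) = min(1, 1.727) = 1.000
γ ⇒ (¬¬(α ⊕ γ) ⊕ β) = min(1, 1 − 0.958 + 1.000) = min(1, 1.042) = 1.000
β ⊕ (γ ⇒ (¬¬(α ⊕ γ) ⊕ β)) = min(1, 0.727 + 1.000) = min(1, 1.727) = 1.000
¬(β ⊕ (γ ⇒ (¬¬(α ⊕ γ) ⊕ β))) = 1 − 1.000 = 0.000
(β ⇒ (β ⇒ β)) ∧ ¬(β ⊕ (γ ⇒ (¬¬(α ⊕ γ) ⊕ β))) = min(1.000, 0.000) = 0.000
¬((β ⇒ (β ⇒ β)) ∧ ¬(β ⊕ (γ ⇒ (¬¬(α ⊕ γ) ⊕ β)))) = 1 − 0.000 = 1.000

1.000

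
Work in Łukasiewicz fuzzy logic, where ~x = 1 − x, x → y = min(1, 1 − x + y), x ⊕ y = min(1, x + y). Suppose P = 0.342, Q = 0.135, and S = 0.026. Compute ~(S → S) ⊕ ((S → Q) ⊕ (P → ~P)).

1.000

S → S = min(1, 1 − 0.026 + 0.026) = min(1, 1.000) = 1.000
~(S → S) = 1 − 1.000 = 0.000
S → Q = min(1, 1 − 0.026 + 0.135) = min(1, 1.109) = 1.000
~P = 1 − 0.342 = 0.658
P → ~P = min(1, 1 − 0.342 + 0.658) = min(1, 1.316) = 1.000
(S → Q) ⊕ (P → ~P) = min(1, 1.000 + 1.000) = min(1, 2.000) = 1.000
~(S → S) ⊕ ((S → Q) ⊕ (P → ~P)) = min(1, 0.000 + 1.000) = min(1, 1.000) = 1.000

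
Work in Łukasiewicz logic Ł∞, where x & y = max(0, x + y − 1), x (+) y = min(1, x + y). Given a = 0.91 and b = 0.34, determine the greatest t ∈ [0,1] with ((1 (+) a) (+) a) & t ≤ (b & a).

0.25

1 (+) a = min(1, 1.00 + 0.91) = min(1, 1.91) = 1.00
(1 (+) a) (+) a = min(1, 1.00 + 0.91) = min(1, 1.91) = 1.00
So the left factor is (1 (+) a) (+) a = 1.00.
b & a = max(0, 0.34 + 0.91 − 1) = max(0, 0.25) = 0.25
So the right-hand bound is b & a = 0.25.
The residuum of the Łukasiewicz t-norm gives the supremum: min(1, 1 − 1.00 + 0.25).
1 − 1.00 + 0.25 = 0.25, so t = min(1, 0.25) = 0.25.
Check: 1.00 & 0.25 = max(0, 0.25) = 0.25 ≤ 0.25.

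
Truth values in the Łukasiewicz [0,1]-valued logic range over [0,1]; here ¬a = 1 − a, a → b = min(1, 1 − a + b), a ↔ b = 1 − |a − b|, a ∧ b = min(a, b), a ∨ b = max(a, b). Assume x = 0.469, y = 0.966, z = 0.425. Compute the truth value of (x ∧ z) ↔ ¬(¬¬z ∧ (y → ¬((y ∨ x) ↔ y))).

0.459

x ∧ z = min(0.469, 0.425) = 0.425
¬z = 1 − 0.425 = 0.575
¬¬z = 1 − 0.575 = 0.425
y ∨ x = max(0.966, 0.469) = 0.966
(y ∨ x) ↔ y = 1 − |0.966 − 0.966| = 1 − 0.000 = 1.000
¬((y ∨ x) ↔ y) = 1 − 1.000 = 0.000
y → ¬((y ∨ x) ↔ y) = min(1, 1 − 0.966 + 0.000) = min(1, 0.034) = 0.034
¬¬z ∧ (y → ¬((y ∨ x) ↔ y)) = min(0.425, 0.034) = 0.034
¬(¬¬z ∧ (y → ¬((y ∨ x) ↔ y))) = 1 − 0.034 = 0.966
(x ∧ z) ↔ ¬(¬¬z ∧ (y → ¬((y ∨ x) ↔ y))) = 1 − |0.425 − 0.966| = 1 − 0.541 = 0.459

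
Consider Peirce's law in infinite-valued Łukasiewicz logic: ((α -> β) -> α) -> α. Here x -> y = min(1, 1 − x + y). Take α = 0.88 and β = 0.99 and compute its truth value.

α -> β = min(1, 1 − 0.88 + 0.99) = min(1, 1.11) = 1.00
(α -> β) -> α = min(1, 1 − 1.00 + 0.88) = min(1, 0.88) = 0.88
((α -> β) -> α) -> α = min(1, 1 − 0.88 + 0.88) = min(1, 1.00) = 1.00

1.00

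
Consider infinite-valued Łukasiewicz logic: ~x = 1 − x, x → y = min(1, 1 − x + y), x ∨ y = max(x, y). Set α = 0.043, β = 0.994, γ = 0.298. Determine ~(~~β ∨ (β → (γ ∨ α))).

~β = 1 − 0.994 = 0.006
~~β = 1 − 0.006 = 0.994
γ ∨ α = max(0.298, 0.043) = 0.298
β → (γ ∨ α) = min(1, 1 − 0.994 + 0.298) = min(1, 0.304) = 0.304
~~β ∨ (β → (γ ∨ α)) = max(0.994, 0.304) = 0.994
~(~~β ∨ (β → (γ ∨ α))) = 1 − 0.994 = 0.006

0.006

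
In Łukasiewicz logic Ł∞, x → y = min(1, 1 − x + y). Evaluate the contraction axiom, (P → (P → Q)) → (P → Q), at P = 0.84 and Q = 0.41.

0.84

P → Q = min(1, 1 − 0.84 + 0.41) = min(1, 0.57) = 0.57
P → (P → Q) = min(1, 1 − 0.84 + 0.57) = min(1, 0.73) = 0.73
(P → (P → Q)) → (P → Q) = min(1, 1 − 0.73 + 0.57) = min(1, 0.84) = 0.84
(The value 0.84 < 1 shows this instance is not satisfied; fails in Ł∞ (the t-norm is not idempotent).)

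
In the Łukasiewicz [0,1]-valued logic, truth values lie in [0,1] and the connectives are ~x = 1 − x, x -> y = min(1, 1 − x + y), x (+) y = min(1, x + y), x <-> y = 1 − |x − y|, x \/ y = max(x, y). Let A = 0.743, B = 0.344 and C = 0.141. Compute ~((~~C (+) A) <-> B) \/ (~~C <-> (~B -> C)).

~C = 1 − 0.141 = 0.859
~~C = 1 − 0.859 = 0.141
~~C (+) A = min(1, 0.141 + 0.743) = min(1, 0.884) = 0.884
(~~C (+) A) <-> B = 1 − |0.884 − 0.344| = 1 − 0.540 = 0.460
~((~~C (+) A) <-> B) = 1 − 0.460 = 0.540
~B = 1 − 0.344 = 0.656
~B -> C = min(1, 1 − 0.656 + 0.141) = min(1, 0.485) = 0.485
~~C <-> (~B -> C) = 1 − |0.141 − 0.485| = 1 − 0.344 = 0.656
~((~~C (+) A) <-> B) \/ (~~C <-> (~B -> C)) = max(0.540, 0.656) = 0.656

0.656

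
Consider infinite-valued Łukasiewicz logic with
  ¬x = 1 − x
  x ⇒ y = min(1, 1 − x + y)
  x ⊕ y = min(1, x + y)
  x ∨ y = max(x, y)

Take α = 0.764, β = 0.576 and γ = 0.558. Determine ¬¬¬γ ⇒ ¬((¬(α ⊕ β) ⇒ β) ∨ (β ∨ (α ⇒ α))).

¬γ = 1 − 0.558 = 0.442
¬¬γ = 1 − 0.442 = 0.558
¬¬¬γ = 1 − 0.558 = 0.442
α ⊕ β = min(1, 0.764 + 0.576) = min(1, 1.340) = 1.000
¬(α ⊕ β) = 1 − 1.000 = 0.000
¬(α ⊕ β) ⇒ β = min(1, 1 − 0.000 + 0.576) = min(1, 1.576) = 1.000
α ⇒ α = min(1, 1 − 0.764 + 0.764) = min(1, 1.000) = 1.000
β ∨ (α ⇒ α) = max(0.576, 1.000) = 1.000
(¬(α ⊕ β) ⇒ β) ∨ (β ∨ (α ⇒ α)) = max(1.000, 1.000) = 1.000
¬((¬(α ⊕ β) ⇒ β) ∨ (β ∨ (α ⇒ α))) = 1 − 1.000 = 0.000
¬¬¬γ ⇒ ¬((¬(α ⊕ β) ⇒ β) ∨ (β ∨ (α ⇒ α))) = min(1, 1 − 0.442 + 0.000) = min(1, 0.558) = 0.558

0.558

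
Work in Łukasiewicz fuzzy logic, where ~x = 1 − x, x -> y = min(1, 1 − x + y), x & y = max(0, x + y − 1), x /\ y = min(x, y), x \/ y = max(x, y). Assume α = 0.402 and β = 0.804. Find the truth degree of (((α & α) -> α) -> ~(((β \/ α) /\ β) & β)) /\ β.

α & α = max(0, 0.402 + 0.402 − 1) = max(0, -0.196) = 0.000
(α & α) -> α = min(1, 1 − 0.000 + 0.402) = min(1, 1.402) = 1.000
β \/ α = max(0.804, 0.402) = 0.804
(β \/ α) /\ β = min(0.804, 0.804) = 0.804
((β \/ α) /\ β) & β = max(0, 0.804 + 0.804 − 1) = max(0, 0.608) = 0.608
~(((β \/ α) /\ β) & β) = 1 − 0.608 = 0.392
((α & α) -> α) -> ~(((β \/ α) /\ β) & β) = min(1, 1 − 1.000 + 0.392) = min(1, 0.392) = 0.392
(((α & α) -> α) -> ~(((β \/ α) /\ β) & β)) /\ β = min(0.392, 0.804) = 0.392

0.392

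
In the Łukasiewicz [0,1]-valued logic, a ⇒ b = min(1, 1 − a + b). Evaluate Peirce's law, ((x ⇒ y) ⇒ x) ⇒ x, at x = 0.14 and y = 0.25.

1.00

x ⇒ y = min(1, 1 − 0.14 + 0.25) = min(1, 1.11) = 1.00
(x ⇒ y) ⇒ x = min(1, 1 − 1.00 + 0.14) = min(1, 0.14) = 0.14
((x ⇒ y) ⇒ x) ⇒ x = min(1, 1 − 0.14 + 0.14) = min(1, 1.00) = 1.00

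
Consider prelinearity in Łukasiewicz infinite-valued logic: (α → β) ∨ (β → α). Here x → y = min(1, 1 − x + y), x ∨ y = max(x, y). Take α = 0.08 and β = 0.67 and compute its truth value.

1.00

α → β = min(1, 1 − 0.08 + 0.67) = min(1, 1.59) = 1.00
β → α = min(1, 1 − 0.67 + 0.08) = min(1, 0.41) = 0.41
(α → β) ∨ (β → α) = max(1.00, 0.41) = 1.00
(As expected: a Ł∞-tautology — holds in every MV-chain.)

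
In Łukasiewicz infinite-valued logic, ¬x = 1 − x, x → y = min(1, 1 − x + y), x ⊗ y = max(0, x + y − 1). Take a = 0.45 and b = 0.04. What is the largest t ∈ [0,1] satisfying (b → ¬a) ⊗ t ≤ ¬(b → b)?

¬a = 1 − 0.45 = 0.55
b → ¬a = min(1, 1 − 0.04 + 0.55) = min(1, 1.51) = 1.00
So the left factor is b → ¬a = 1.00.
b → b = min(1, 1 − 0.04 + 0.04) = min(1, 1.00) = 1.00
¬(b → b) = 1 − 1.00 = 0.00
So the right-hand bound is ¬(b → b) = 0.00.
The residuum of the Łukasiewicz t-norm gives the supremum: min(1, 1 − 1.00 + 0.00).
1 − 1.00 + 0.00 = 0.00, so t = min(1, 0.00) = 0.00.
Check: 1.00 ⊗ 0.00 = max(0, 0.00) = 0.00 ≤ 0.00.

0.00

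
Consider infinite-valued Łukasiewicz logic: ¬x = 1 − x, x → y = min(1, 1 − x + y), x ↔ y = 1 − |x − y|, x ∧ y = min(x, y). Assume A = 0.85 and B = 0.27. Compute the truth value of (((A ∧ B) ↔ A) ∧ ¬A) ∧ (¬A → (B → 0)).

A ∧ B = min(0.85, 0.27) = 0.27
(A ∧ B) ↔ A = 1 − |0.27 − 0.85| = 1 − 0.58 = 0.42
¬A = 1 − 0.85 = 0.15
((A ∧ B) ↔ A) ∧ ¬A = min(0.42, 0.15) = 0.15
B → 0 = min(1, 1 − 0.27 + 0.00) = min(1, 0.73) = 0.73
¬A → (B → 0) = min(1, 1 − 0.15 + 0.73) = min(1, 1.58) = 1.00
(((A ∧ B) ↔ A) ∧ ¬A) ∧ (¬A → (B → 0)) = min(0.15, 1.00) = 0.15

0.15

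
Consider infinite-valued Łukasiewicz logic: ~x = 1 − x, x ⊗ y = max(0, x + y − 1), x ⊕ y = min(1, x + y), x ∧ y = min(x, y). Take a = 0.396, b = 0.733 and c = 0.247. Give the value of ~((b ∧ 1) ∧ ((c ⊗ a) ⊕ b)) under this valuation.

b ∧ 1 = min(0.733, 1.000) = 0.733
c ⊗ a = max(0, 0.247 + 0.396 − 1) = max(0, -0.357) = 0.000
(c ⊗ a) ⊕ b = min(1, 0.000 + 0.733) = min(1, 0.733) = 0.733
(b ∧ 1) ∧ ((c ⊗ a) ⊕ b) = min(0.733, 0.733) = 0.733
~((b ∧ 1) ∧ ((c ⊗ a) ⊕ b)) = 1 − 0.733 = 0.267

0.267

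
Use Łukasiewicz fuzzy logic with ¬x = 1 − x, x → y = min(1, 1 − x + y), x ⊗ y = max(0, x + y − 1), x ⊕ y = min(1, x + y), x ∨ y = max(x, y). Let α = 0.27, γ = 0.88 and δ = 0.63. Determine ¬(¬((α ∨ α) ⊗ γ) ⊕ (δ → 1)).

0.00

α ∨ α = max(0.27, 0.27) = 0.27
(α ∨ α) ⊗ γ = max(0, 0.27 + 0.88 − 1) = max(0, 0.15) = 0.15
¬((α ∨ α) ⊗ γ) = 1 − 0.15 = 0.85
δ → 1 = min(1, 1 − 0.63 + 1.00) = min(1, 1.37) = 1.00
¬((α ∨ α) ⊗ γ) ⊕ (δ → 1) = min(1, 0.85 + 1.00) = min(1, 1.85) = 1.00
¬(¬((α ∨ α) ⊗ γ) ⊕ (δ → 1)) = 1 − 1.00 = 0.00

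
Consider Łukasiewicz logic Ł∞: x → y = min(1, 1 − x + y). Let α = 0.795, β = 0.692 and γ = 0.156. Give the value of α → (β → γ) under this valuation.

0.669

β → γ = min(1, 1 − 0.692 + 0.156) = min(1, 0.464) = 0.464
α → (β → γ) = min(1, 1 − 0.795 + 0.464) = min(1, 0.669) = 0.669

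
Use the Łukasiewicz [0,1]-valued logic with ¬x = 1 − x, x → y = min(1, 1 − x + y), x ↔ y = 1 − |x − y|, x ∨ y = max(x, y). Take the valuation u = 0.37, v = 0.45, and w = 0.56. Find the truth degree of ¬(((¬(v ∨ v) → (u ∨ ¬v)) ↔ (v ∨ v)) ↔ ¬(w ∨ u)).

0.01

v ∨ v = max(0.45, 0.45) = 0.45
¬(v ∨ v) = 1 − 0.45 = 0.55
¬v = 1 − 0.45 = 0.55
u ∨ ¬v = max(0.37, 0.55) = 0.55
¬(v ∨ v) → (u ∨ ¬v) = min(1, 1 − 0.55 + 0.55) = min(1, 1.00) = 1.00
(¬(v ∨ v) → (u ∨ ¬v)) ↔ (v ∨ v) = 1 − |1.00 − 0.45| = 1 − 0.55 = 0.45
w ∨ u = max(0.56, 0.37) = 0.56
¬(w ∨ u) = 1 − 0.56 = 0.44
((¬(v ∨ v) → (u ∨ ¬v)) ↔ (v ∨ v)) ↔ ¬(w ∨ u) = 1 − |0.45 − 0.44| = 1 − 0.01 = 0.99
¬(((¬(v ∨ v) → (u ∨ ¬v)) ↔ (v ∨ v)) ↔ ¬(w ∨ u)) = 1 − 0.99 = 0.01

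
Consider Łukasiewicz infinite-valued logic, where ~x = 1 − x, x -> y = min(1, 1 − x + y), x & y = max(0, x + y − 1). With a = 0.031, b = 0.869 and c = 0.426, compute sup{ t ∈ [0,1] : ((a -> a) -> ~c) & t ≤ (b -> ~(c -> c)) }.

0.557

a -> a = min(1, 1 − 0.031 + 0.031) = min(1, 1.000) = 1.000
~c = 1 − 0.426 = 0.574
(a -> a) -> ~c = min(1, 1 − 1.000 + 0.574) = min(1, 0.574) = 0.574
So the left factor is (a -> a) -> ~c = 0.574.
c -> c = min(1, 1 − 0.426 + 0.426) = min(1, 1.000) = 1.000
~(c -> c) = 1 − 1.000 = 0.000
b -> ~(c -> c) = min(1, 1 − 0.869 + 0.000) = min(1, 0.131) = 0.131
So the right-hand bound is b -> ~(c -> c) = 0.131.
The residuum of the Łukasiewicz t-norm gives the supremum: min(1, 1 − 0.574 + 0.131).
1 − 0.574 + 0.131 = 0.557, so t = min(1, 0.557) = 0.557.
Check: 0.574 & 0.557 = max(0, 0.131) = 0.131 ≤ 0.131.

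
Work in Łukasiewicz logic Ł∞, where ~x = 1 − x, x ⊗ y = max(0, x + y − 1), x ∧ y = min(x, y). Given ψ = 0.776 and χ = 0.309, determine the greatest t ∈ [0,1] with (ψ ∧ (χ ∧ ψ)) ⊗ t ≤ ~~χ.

χ ∧ ψ = min(0.309, 0.776) = 0.309
ψ ∧ (χ ∧ ψ) = min(0.776, 0.309) = 0.309
So the left factor is ψ ∧ (χ ∧ ψ) = 0.309.
~χ = 1 − 0.309 = 0.691
~~χ = 1 − 0.691 = 0.309
So the right-hand bound is ~~χ = 0.309.
The residuum of the Łukasiewicz t-norm gives the supremum: min(1, 1 − 0.309 + 0.309).
1 − 0.309 + 0.309 = 1.000, so t = min(1, 1.000) = 1.000.
Check: 0.309 ⊗ 1.000 = max(0, 0.309) = 0.309 ≤ 0.309.

1.000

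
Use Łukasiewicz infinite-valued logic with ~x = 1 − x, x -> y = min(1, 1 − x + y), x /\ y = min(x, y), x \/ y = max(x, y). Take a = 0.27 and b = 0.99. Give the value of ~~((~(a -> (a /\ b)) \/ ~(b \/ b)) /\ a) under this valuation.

0.01

a /\ b = min(0.27, 0.99) = 0.27
a -> (a /\ b) = min(1, 1 − 0.27 + 0.27) = min(1, 1.00) = 1.00
~(a -> (a /\ b)) = 1 − 1.00 = 0.00
b \/ b = max(0.99, 0.99) = 0.99
~(b \/ b) = 1 − 0.99 = 0.01
~(a -> (a /\ b)) \/ ~(b \/ b) = max(0.00, 0.01) = 0.01
(~(a -> (a /\ b)) \/ ~(b \/ b)) /\ a = min(0.01, 0.27) = 0.01
~((~(a -> (a /\ b)) \/ ~(b \/ b)) /\ a) = 1 − 0.01 = 0.99
~~((~(a -> (a /\ b)) \/ ~(b \/ b)) /\ a) = 1 − 0.99 = 0.01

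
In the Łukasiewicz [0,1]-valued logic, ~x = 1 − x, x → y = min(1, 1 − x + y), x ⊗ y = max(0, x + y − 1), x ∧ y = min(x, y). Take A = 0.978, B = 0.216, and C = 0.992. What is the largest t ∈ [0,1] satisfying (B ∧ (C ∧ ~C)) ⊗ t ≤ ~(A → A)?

~C = 1 − 0.992 = 0.008
C ∧ ~C = min(0.992, 0.008) = 0.008
B ∧ (C ∧ ~C) = min(0.216, 0.008) = 0.008
So the left factor is B ∧ (C ∧ ~C) = 0.008.
A → A = min(1, 1 − 0.978 + 0.978) = min(1, 1.000) = 1.000
~(A → A) = 1 − 1.000 = 0.000
So the right-hand bound is ~(A → A) = 0.000.
The residuum of the Łukasiewicz t-norm gives the supremum: min(1, 1 − 0.008 + 0.000).
1 − 0.008 + 0.000 = 0.992, so t = min(1, 0.992) = 0.992.
Check: 0.008 ⊗ 0.992 = max(0, 0.000) = 0.000 ≤ 0.000.

0.992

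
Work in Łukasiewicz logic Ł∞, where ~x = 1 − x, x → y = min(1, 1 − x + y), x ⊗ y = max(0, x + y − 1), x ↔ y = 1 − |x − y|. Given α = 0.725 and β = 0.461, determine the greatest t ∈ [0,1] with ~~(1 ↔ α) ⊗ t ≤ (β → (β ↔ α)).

1 ↔ α = 1 − |1.000 − 0.725| = 1 − 0.275 = 0.725
~(1 ↔ α) = 1 − 0.725 = 0.275
~~(1 ↔ α) = 1 − 0.275 = 0.725
So the left factor is ~~(1 ↔ α) = 0.725.
β ↔ α = 1 − |0.461 − 0.725| = 1 − 0.264 = 0.736
β → (β ↔ α) = min(1, 1 − 0.461 + 0.736) = min(1, 1.275) = 1.000
So the right-hand bound is β → (β ↔ α) = 1.000.
The residuum of the Łukasiewicz t-norm gives the supremum: min(1, 1 − 0.725 + 1.000).
1 − 0.725 + 1.000 = 1.275, so t = min(1, 1.275) = 1.000.
Check: 0.725 ⊗ 1.000 = max(0, 0.725) = 0.725 ≤ 1.000.

1.000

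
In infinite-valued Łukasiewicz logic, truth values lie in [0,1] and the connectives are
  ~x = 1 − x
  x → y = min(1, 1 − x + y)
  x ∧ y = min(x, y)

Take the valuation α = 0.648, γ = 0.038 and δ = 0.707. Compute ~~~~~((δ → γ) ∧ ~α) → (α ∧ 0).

δ → γ = min(1, 1 − 0.707 + 0.038) = min(1, 0.331) = 0.331
~α = 1 − 0.648 = 0.352
(δ → γ) ∧ ~α = min(0.331, 0.352) = 0.331
~((δ → γ) ∧ ~α) = 1 − 0.331 = 0.669
~~((δ → γ) ∧ ~α) = 1 − 0.669 = 0.331
~~~((δ → γ) ∧ ~α) = 1 − 0.331 = 0.669
~~~~((δ → γ) ∧ ~α) = 1 − 0.669 = 0.331
~~~~~((δ → γ) ∧ ~α) = 1 − 0.331 = 0.669
α ∧ 0 = min(0.648, 0.000) = 0.000
~~~~~((δ → γ) ∧ ~α) → (α ∧ 0) = min(1, 1 − 0.669 + 0.000) = min(1, 0.331) = 0.331

0.331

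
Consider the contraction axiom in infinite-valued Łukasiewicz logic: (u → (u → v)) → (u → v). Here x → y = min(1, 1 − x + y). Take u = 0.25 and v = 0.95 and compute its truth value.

u → v = min(1, 1 − 0.25 + 0.95) = min(1, 1.70) = 1.00
u → (u → v) = min(1, 1 − 0.25 + 1.00) = min(1, 1.75) = 1.00
(u → (u → v)) → (u → v) = min(1, 1 − 1.00 + 1.00) = min(1, 1.00) = 1.00

1.00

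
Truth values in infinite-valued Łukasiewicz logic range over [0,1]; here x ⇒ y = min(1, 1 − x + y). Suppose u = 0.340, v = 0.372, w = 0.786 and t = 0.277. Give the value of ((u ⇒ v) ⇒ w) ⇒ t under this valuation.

u ⇒ v = min(1, 1 − 0.340 + 0.372) = min(1, 1.032) = 1.000
(u ⇒ v) ⇒ w = min(1, 1 − 1.000 + 0.786) = min(1, 0.786) = 0.786
((u ⇒ v) ⇒ w) ⇒ t = min(1, 1 − 0.786 + 0.277) = min(1, 0.491) = 0.491

0.491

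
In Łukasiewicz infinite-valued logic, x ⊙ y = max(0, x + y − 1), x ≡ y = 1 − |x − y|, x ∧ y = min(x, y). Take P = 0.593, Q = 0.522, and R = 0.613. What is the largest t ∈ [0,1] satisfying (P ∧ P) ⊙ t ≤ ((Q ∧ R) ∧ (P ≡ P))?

0.929

P ∧ P = min(0.593, 0.593) = 0.593
So the left factor is P ∧ P = 0.593.
Q ∧ R = min(0.522, 0.613) = 0.522
P ≡ P = 1 − |0.593 − 0.593| = 1 − 0.000 = 1.000
(Q ∧ R) ∧ (P ≡ P) = min(0.522, 1.000) = 0.522
So the right-hand bound is (Q ∧ R) ∧ (P ≡ P) = 0.522.
The residuum of the Łukasiewicz t-norm gives the supremum: min(1, 1 − 0.593 + 0.522).
1 − 0.593 + 0.522 = 0.929, so t = min(1, 0.929) = 0.929.
Check: 0.593 ⊙ 0.929 = max(0, 0.522) = 0.522 ≤ 0.522.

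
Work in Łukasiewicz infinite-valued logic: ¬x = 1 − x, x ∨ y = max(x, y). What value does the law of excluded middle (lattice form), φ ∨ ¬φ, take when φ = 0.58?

0.58

¬φ = 1 − 0.58 = 0.42
φ ∨ ¬φ = max(0.58, 0.42) = 0.58
(The value 0.58 < 1 shows this instance is not satisfied; not a Ł∞-tautology — its value is max(a, 1−a).)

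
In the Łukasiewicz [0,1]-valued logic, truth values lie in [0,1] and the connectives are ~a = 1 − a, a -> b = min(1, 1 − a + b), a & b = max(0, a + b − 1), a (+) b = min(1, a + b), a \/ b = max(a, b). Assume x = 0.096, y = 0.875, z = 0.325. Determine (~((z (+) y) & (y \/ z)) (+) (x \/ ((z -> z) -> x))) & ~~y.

z (+) y = min(1, 0.325 + 0.875) = min(1, 1.200) = 1.000
y \/ z = max(0.875, 0.325) = 0.875
(z (+) y) & (y \/ z) = max(0, 1.000 + 0.875 − 1) = max(0, 0.875) = 0.875
~((z (+) y) & (y \/ z)) = 1 − 0.875 = 0.125
z -> z = min(1, 1 − 0.325 + 0.325) = min(1, 1.000) = 1.000
(z -> z) -> x = min(1, 1 − 1.000 + 0.096) = min(1, 0.096) = 0.096
x \/ ((z -> z) -> x) = max(0.096, 0.096) = 0.096
~((z (+) y) & (y \/ z)) (+) (x \/ ((z -> z) -> x)) = min(1, 0.125 + 0.096) = min(1, 0.221) = 0.221
~y = 1 − 0.875 = 0.125
~~y = 1 − 0.125 = 0.875
(~((z (+) y) & (y \/ z)) (+) (x \/ ((z -> z) -> x))) & ~~y = max(0, 0.221 + 0.875 − 1) = max(0, 0.096) = 0.096

0.096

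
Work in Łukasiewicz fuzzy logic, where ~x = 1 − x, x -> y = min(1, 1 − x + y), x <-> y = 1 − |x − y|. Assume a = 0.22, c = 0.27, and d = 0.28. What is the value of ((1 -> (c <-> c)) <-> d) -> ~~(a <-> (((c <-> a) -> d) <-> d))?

0.99

c <-> c = 1 − |0.27 − 0.27| = 1 − 0.00 = 1.00
1 -> (c <-> c) = min(1, 1 − 1.00 + 1.00) = min(1, 1.00) = 1.00
(1 -> (c <-> c)) <-> d = 1 − |1.00 − 0.28| = 1 − 0.72 = 0.28
c <-> a = 1 − |0.27 − 0.22| = 1 − 0.05 = 0.95
(c <-> a) -> d = min(1, 1 − 0.95 + 0.28) = min(1, 0.33) = 0.33
((c <-> a) -> d) <-> d = 1 − |0.33 − 0.28| = 1 − 0.05 = 0.95
a <-> (((c <-> a) -> d) <-> d) = 1 − |0.22 − 0.95| = 1 − 0.73 = 0.27
~(a <-> (((c <-> a) -> d) <-> d)) = 1 − 0.27 = 0.73
~~(a <-> (((c <-> a) -> d) <-> d)) = 1 − 0.73 = 0.27
((1 -> (c <-> c)) <-> d) -> ~~(a <-> (((c <-> a) -> d) <-> d)) = min(1, 1 − 0.28 + 0.27) = min(1, 0.99) = 0.99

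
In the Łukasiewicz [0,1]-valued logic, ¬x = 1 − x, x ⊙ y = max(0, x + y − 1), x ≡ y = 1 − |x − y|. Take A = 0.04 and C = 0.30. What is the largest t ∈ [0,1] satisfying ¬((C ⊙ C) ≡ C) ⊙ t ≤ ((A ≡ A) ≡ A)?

C ⊙ C = max(0, 0.30 + 0.30 − 1) = max(0, -0.40) = 0.00
(C ⊙ C) ≡ C = 1 − |0.00 − 0.30| = 1 − 0.30 = 0.70
¬((C ⊙ C) ≡ C) = 1 − 0.70 = 0.30
So the left factor is ¬((C ⊙ C) ≡ C) = 0.30.
A ≡ A = 1 − |0.04 − 0.04| = 1 − 0.00 = 1.00
(A ≡ A) ≡ A = 1 − |1.00 − 0.04| = 1 − 0.96 = 0.04
So the right-hand bound is (A ≡ A) ≡ A = 0.04.
The residuum of the Łukasiewicz t-norm gives the supremum: min(1, 1 − 0.30 + 0.04).
1 − 0.30 + 0.04 = 0.74, so t = min(1, 0.74) = 0.74.
Check: 0.30 ⊙ 0.74 = max(0, 0.04) = 0.04 ≤ 0.04.

0.74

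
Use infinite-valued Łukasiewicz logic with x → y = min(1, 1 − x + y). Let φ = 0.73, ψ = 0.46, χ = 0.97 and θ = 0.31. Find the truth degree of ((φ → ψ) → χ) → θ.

φ → ψ = min(1, 1 − 0.73 + 0.46) = min(1, 0.73) = 0.73
(φ → ψ) → χ = min(1, 1 − 0.73 + 0.97) = min(1, 1.24) = 1.00
((φ → ψ) → χ) → θ = min(1, 1 − 1.00 + 0.31) = min(1, 0.31) = 0.31

0.31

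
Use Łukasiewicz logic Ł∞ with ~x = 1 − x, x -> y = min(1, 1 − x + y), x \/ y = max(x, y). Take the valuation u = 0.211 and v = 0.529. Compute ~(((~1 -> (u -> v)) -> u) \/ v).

0.471

~1 = 1 − 1.000 = 0.000
u -> v = min(1, 1 − 0.211 + 0.529) = min(1, 1.318) = 1.000
~1 -> (u -> v) = min(1, 1 − 0.000 + 1.000) = min(1, 2.000) = 1.000
(~1 -> (u -> v)) -> u = min(1, 1 − 1.000 + 0.211) = min(1, 0.211) = 0.211
((~1 -> (u -> v)) -> u) \/ v = max(0.211, 0.529) = 0.529
~(((~1 -> (u -> v)) -> u) \/ v) = 1 − 0.529 = 0.471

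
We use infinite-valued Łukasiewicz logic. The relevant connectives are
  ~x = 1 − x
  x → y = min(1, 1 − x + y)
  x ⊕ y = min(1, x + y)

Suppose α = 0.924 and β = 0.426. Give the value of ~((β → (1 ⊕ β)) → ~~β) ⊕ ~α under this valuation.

1 ⊕ β = min(1, 1.000 + 0.426) = min(1, 1.426) = 1.000
β → (1 ⊕ β) = min(1, 1 − 0.426 + 1.000) = min(1, 1.574) = 1.000
~β = 1 − 0.426 = 0.574
~~β = 1 − 0.574 = 0.426
(β → (1 ⊕ β)) → ~~β = min(1, 1 − 1.000 + 0.426) = min(1, 0.426) = 0.426
~((β → (1 ⊕ β)) → ~~β) = 1 − 0.426 = 0.574
~α = 1 − 0.924 = 0.076
~((β → (1 ⊕ β)) → ~~β) ⊕ ~α = min(1, 0.574 + 0.076) = min(1, 0.650) = 0.650

0.650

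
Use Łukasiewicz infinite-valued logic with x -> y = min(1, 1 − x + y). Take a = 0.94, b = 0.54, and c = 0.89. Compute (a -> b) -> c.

a -> b = min(1, 1 − 0.94 + 0.54) = min(1, 0.60) = 0.60
(a -> b) -> c = min(1, 1 − 0.60 + 0.89) = min(1, 1.29) = 1.00

1.00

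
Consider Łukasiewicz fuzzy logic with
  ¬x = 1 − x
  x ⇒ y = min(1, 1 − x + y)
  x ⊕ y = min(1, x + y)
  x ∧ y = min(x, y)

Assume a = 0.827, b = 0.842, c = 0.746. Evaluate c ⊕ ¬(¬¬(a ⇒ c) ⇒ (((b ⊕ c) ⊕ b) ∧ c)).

a ⇒ c = min(1, 1 − 0.827 + 0.746) = min(1, 0.919) = 0.919
¬(a ⇒ c) = 1 − 0.919 = 0.081
¬¬(a ⇒ c) = 1 − 0.081 = 0.919
b ⊕ c = min(1, 0.842 + 0.746) = min(1, 1.588) = 1.000
(b ⊕ c) ⊕ b = min(1, 1.000 + 0.842) = min(1, 1.842) = 1.000
((b ⊕ c) ⊕ b) ∧ c = min(1.000, 0.746) = 0.746
¬¬(a ⇒ c) ⇒ (((b ⊕ c) ⊕ b) ∧ c) = min(1, 1 − 0.919 + 0.746) = min(1, 0.827) = 0.827
¬(¬¬(a ⇒ c) ⇒ (((b ⊕ c) ⊕ b) ∧ c)) = 1 − 0.827 = 0.173
c ⊕ ¬(¬¬(a ⇒ c) ⇒ (((b ⊕ c) ⊕ b) ∧ c)) = min(1, 0.746 + 0.173) = min(1, 0.919) = 0.919

0.919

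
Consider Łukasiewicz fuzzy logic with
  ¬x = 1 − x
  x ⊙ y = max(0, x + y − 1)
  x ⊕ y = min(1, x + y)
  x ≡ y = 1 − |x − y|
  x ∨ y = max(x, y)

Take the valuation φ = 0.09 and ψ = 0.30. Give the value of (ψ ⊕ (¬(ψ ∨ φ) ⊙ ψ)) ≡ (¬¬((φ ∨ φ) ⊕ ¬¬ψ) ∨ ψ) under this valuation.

ψ ∨ φ = max(0.30, 0.09) = 0.30
¬(ψ ∨ φ) = 1 − 0.30 = 0.70
¬(ψ ∨ φ) ⊙ ψ = max(0, 0.70 + 0.30 − 1) = max(0, 0.00) = 0.00
ψ ⊕ (¬(ψ ∨ φ) ⊙ ψ) = min(1, 0.30 + 0.00) = min(1, 0.30) = 0.30
φ ∨ φ = max(0.09, 0.09) = 0.09
¬ψ = 1 − 0.30 = 0.70
¬¬ψ = 1 − 0.70 = 0.30
(φ ∨ φ) ⊕ ¬¬ψ = min(1, 0.09 + 0.30) = min(1, 0.39) = 0.39
¬((φ ∨ φ) ⊕ ¬¬ψ) = 1 − 0.39 = 0.61
¬¬((φ ∨ φ) ⊕ ¬¬ψ) = 1 − 0.61 = 0.39
¬¬((φ ∨ φ) ⊕ ¬¬ψ) ∨ ψ = max(0.39, 0.30) = 0.39
(ψ ⊕ (¬(ψ ∨ φ) ⊙ ψ)) ≡ (¬¬((φ ∨ φ) ⊕ ¬¬ψ) ∨ ψ) = 1 − |0.30 − 0.39| = 1 − 0.09 = 0.91

0.91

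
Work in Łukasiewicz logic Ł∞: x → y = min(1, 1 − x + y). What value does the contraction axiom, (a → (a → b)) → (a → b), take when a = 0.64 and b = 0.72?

a → b = min(1, 1 − 0.64 + 0.72) = min(1, 1.08) = 1.00
a → (a → b) = min(1, 1 − 0.64 + 1.00) = min(1, 1.36) = 1.00
(a → (a → b)) → (a → b) = min(1, 1 − 1.00 + 1.00) = min(1, 1.00) = 1.00

1.00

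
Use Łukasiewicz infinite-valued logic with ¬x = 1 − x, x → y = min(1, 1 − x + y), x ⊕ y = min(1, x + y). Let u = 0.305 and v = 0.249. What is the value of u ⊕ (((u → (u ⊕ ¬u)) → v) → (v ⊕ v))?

1.000

¬u = 1 − 0.305 = 0.695
u ⊕ ¬u = min(1, 0.305 + 0.695) = min(1, 1.000) = 1.000
u → (u ⊕ ¬u) = min(1, 1 − 0.305 + 1.000) = min(1, 1.695) = 1.000
(u → (u ⊕ ¬u)) → v = min(1, 1 − 1.000 + 0.249) = min(1, 0.249) = 0.249
v ⊕ v = min(1, 0.249 + 0.249) = min(1, 0.498) = 0.498
((u → (u ⊕ ¬u)) → v) → (v ⊕ v) = min(1, 1 − 0.249 + 0.498) = min(1, 1.249) = 1.000
u ⊕ (((u → (u ⊕ ¬u)) → v) → (v ⊕ v)) = min(1, 0.305 + 1.000) = min(1, 1.305) = 1.000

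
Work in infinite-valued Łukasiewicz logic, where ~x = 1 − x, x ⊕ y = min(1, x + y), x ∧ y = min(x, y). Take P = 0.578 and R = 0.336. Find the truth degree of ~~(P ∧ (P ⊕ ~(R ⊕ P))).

R ⊕ P = min(1, 0.336 + 0.578) = min(1, 0.914) = 0.914
~(R ⊕ P) = 1 − 0.914 = 0.086
P ⊕ ~(R ⊕ P) = min(1, 0.578 + 0.086) = min(1, 0.664) = 0.664
P ∧ (P ⊕ ~(R ⊕ P)) = min(0.578, 0.664) = 0.578
~(P ∧ (P ⊕ ~(R ⊕ P))) = 1 − 0.578 = 0.422
~~(P ∧ (P ⊕ ~(R ⊕ P))) = 1 − 0.422 = 0.578

0.578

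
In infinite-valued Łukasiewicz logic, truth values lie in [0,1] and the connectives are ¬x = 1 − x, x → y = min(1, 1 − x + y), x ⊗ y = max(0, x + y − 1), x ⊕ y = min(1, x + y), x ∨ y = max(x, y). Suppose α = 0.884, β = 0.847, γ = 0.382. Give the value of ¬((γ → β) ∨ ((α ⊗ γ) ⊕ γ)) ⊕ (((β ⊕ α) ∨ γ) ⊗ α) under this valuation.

γ → β = min(1, 1 − 0.382 + 0.847) = min(1, 1.465) = 1.000
α ⊗ γ = max(0, 0.884 + 0.382 − 1) = max(0, 0.266) = 0.266
(α ⊗ γ) ⊕ γ = min(1, 0.266 + 0.382) = min(1, 0.648) = 0.648
(γ → β) ∨ ((α ⊗ γ) ⊕ γ) = max(1.000, 0.648) = 1.000
¬((γ → β) ∨ ((α ⊗ γ) ⊕ γ)) = 1 − 1.000 = 0.000
β ⊕ α = min(1, 0.847 + 0.884) = min(1, 1.731) = 1.000
(β ⊕ α) ∨ γ = max(1.000, 0.382) = 1.000
((β ⊕ α) ∨ γ) ⊗ α = max(0, 1.000 + 0.884 − 1) = max(0, 0.884) = 0.884
¬((γ → β) ∨ ((α ⊗ γ) ⊕ γ)) ⊕ (((β ⊕ α) ∨ γ) ⊗ α) = min(1, 0.000 + 0.884) = min(1, 0.884) = 0.884

0.884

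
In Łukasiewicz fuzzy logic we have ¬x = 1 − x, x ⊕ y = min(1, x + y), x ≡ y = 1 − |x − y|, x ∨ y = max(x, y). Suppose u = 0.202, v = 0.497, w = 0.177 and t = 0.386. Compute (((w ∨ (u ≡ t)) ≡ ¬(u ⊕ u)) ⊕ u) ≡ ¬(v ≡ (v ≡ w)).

0.201

u ≡ t = 1 − |0.202 − 0.386| = 1 − 0.184 = 0.816
w ∨ (u ≡ t) = max(0.177, 0.816) = 0.816
u ⊕ u = min(1, 0.202 + 0.202) = min(1, 0.404) = 0.404
¬(u ⊕ u) = 1 − 0.404 = 0.596
(w ∨ (u ≡ t)) ≡ ¬(u ⊕ u) = 1 − |0.816 − 0.596| = 1 − 0.220 = 0.780
((w ∨ (u ≡ t)) ≡ ¬(u ⊕ u)) ⊕ u = min(1, 0.780 + 0.202) = min(1, 0.982) = 0.982
v ≡ w = 1 − |0.497 − 0.177| = 1 − 0.320 = 0.680
v ≡ (v ≡ w) = 1 − |0.497 − 0.680| = 1 − 0.183 = 0.817
¬(v ≡ (v ≡ w)) = 1 − 0.817 = 0.183
(((w ∨ (u ≡ t)) ≡ ¬(u ⊕ u)) ⊕ u) ≡ ¬(v ≡ (v ≡ w)) = 1 − |0.982 − 0.183| = 1 − 0.799 = 0.201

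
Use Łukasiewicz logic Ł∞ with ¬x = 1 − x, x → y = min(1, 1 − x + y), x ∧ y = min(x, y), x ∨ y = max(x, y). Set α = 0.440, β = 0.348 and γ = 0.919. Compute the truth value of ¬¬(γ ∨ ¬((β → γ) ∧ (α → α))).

β → γ = min(1, 1 − 0.348 + 0.919) = min(1, 1.571) = 1.000
α → α = min(1, 1 − 0.440 + 0.440) = min(1, 1.000) = 1.000
(β → γ) ∧ (α → α) = min(1.000, 1.000) = 1.000
¬((β → γ) ∧ (α → α)) = 1 − 1.000 = 0.000
γ ∨ ¬((β → γ) ∧ (α → α)) = max(0.919, 0.000) = 0.919
¬(γ ∨ ¬((β → γ) ∧ (α → α))) = 1 − 0.919 = 0.081
¬¬(γ ∨ ¬((β → γ) ∧ (α → α))) = 1 − 0.081 = 0.919

0.919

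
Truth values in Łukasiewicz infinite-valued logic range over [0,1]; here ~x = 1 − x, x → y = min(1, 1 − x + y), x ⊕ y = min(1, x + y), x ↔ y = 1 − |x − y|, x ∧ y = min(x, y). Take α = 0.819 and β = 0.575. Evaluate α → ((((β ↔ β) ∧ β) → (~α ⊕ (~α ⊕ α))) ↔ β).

β ↔ β = 1 − |0.575 − 0.575| = 1 − 0.000 = 1.000
(β ↔ β) ∧ β = min(1.000, 0.575) = 0.575
~α = 1 − 0.819 = 0.181
~α ⊕ α = min(1, 0.181 + 0.819) = min(1, 1.000) = 1.000
~α ⊕ (~α ⊕ α) = min(1, 0.181 + 1.000) = min(1, 1.181) = 1.000
((β ↔ β) ∧ β) → (~α ⊕ (~α ⊕ α)) = min(1, 1 − 0.575 + 1.000) = min(1, 1.425) = 1.000
(((β ↔ β) ∧ β) → (~α ⊕ (~α ⊕ α))) ↔ β = 1 − |1.000 − 0.575| = 1 − 0.425 = 0.575
α → ((((β ↔ β) ∧ β) → (~α ⊕ (~α ⊕ α))) ↔ β) = min(1, 1 − 0.819 + 0.575) = min(1, 0.756) = 0.756

0.756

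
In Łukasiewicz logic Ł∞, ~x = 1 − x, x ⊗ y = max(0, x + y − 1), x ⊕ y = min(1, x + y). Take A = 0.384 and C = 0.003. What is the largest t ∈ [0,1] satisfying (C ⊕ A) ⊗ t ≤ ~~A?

0.997

C ⊕ A = min(1, 0.003 + 0.384) = min(1, 0.387) = 0.387
So the left factor is C ⊕ A = 0.387.
~A = 1 − 0.384 = 0.616
~~A = 1 − 0.616 = 0.384
So the right-hand bound is ~~A = 0.384.
The residuum of the Łukasiewicz t-norm gives the supremum: min(1, 1 − 0.387 + 0.384).
1 − 0.387 + 0.384 = 0.997, so t = min(1, 0.997) = 0.997.
Check: 0.387 ⊗ 0.997 = max(0, 0.384) = 0.384 ≤ 0.384.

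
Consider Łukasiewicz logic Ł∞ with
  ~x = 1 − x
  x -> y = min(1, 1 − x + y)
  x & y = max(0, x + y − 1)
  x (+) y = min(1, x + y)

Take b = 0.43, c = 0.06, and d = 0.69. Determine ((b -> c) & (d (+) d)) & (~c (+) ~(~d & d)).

0.63

b -> c = min(1, 1 − 0.43 + 0.06) = min(1, 0.63) = 0.63
d (+) d = min(1, 0.69 + 0.69) = min(1, 1.38) = 1.00
(b -> c) & (d (+) d) = max(0, 0.63 + 1.00 − 1) = max(0, 0.63) = 0.63
~c = 1 − 0.06 = 0.94
~d = 1 − 0.69 = 0.31
~d & d = max(0, 0.31 + 0.69 − 1) = max(0, 0.00) = 0.00
~(~d & d) = 1 − 0.00 = 1.00
~c (+) ~(~d & d) = min(1, 0.94 + 1.00) = min(1, 1.94) = 1.00
((b -> c) & (d (+) d)) & (~c (+) ~(~d & d)) = max(0, 0.63 + 1.00 − 1) = max(0, 0.63) = 0.63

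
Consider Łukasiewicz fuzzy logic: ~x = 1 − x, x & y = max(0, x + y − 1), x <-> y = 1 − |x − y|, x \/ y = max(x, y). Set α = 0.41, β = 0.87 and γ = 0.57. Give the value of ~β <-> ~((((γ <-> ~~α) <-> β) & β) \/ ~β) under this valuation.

0.97

~β = 1 − 0.87 = 0.13
~α = 1 − 0.41 = 0.59
~~α = 1 − 0.59 = 0.41
γ <-> ~~α = 1 − |0.57 − 0.41| = 1 − 0.16 = 0.84
(γ <-> ~~α) <-> β = 1 − |0.84 − 0.87| = 1 − 0.03 = 0.97
((γ <-> ~~α) <-> β) & β = max(0, 0.97 + 0.87 − 1) = max(0, 0.84) = 0.84
(((γ <-> ~~α) <-> β) & β) \/ ~β = max(0.84, 0.13) = 0.84
~((((γ <-> ~~α) <-> β) & β) \/ ~β) = 1 − 0.84 = 0.16
~β <-> ~((((γ <-> ~~α) <-> β) & β) \/ ~β) = 1 − |0.13 − 0.16| = 1 − 0.03 = 0.97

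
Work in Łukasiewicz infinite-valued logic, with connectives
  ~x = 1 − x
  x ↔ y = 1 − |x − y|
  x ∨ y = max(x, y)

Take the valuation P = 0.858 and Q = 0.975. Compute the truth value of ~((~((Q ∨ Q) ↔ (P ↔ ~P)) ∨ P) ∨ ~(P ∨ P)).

Q ∨ Q = max(0.975, 0.975) = 0.975
~P = 1 − 0.858 = 0.142
P ↔ ~P = 1 − |0.858 − 0.142| = 1 − 0.716 = 0.284
(Q ∨ Q) ↔ (P ↔ ~P) = 1 − |0.975 − 0.284| = 1 − 0.691 = 0.309
~((Q ∨ Q) ↔ (P ↔ ~P)) = 1 − 0.309 = 0.691
~((Q ∨ Q) ↔ (P ↔ ~P)) ∨ P = max(0.691, 0.858) = 0.858
P ∨ P = max(0.858, 0.858) = 0.858
~(P ∨ P) = 1 − 0.858 = 0.142
(~((Q ∨ Q) ↔ (P ↔ ~P)) ∨ P) ∨ ~(P ∨ P) = max(0.858, 0.142) = 0.858
~((~((Q ∨ Q) ↔ (P ↔ ~P)) ∨ P) ∨ ~(P ∨ P)) = 1 − 0.858 = 0.142

0.142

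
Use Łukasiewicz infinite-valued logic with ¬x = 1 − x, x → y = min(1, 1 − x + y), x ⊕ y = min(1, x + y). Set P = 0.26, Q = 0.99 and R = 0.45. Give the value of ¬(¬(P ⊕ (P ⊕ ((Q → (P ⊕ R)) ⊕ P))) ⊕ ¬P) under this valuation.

0.26

P ⊕ R = min(1, 0.26 + 0.45) = min(1, 0.71) = 0.71
Q → (P ⊕ R) = min(1, 1 − 0.99 + 0.71) = min(1, 0.72) = 0.72
(Q → (P ⊕ R)) ⊕ P = min(1, 0.72 + 0.26) = min(1, 0.98) = 0.98
P ⊕ ((Q → (P ⊕ R)) ⊕ P) = min(1, 0.26 + 0.98) = min(1, 1.24) = 1.00
P ⊕ (P ⊕ ((Q → (P ⊕ R)) ⊕ P)) = min(1, 0.26 + 1.00) = min(1, 1.26) = 1.00
¬(P ⊕ (P ⊕ ((Q → (P ⊕ R)) ⊕ P))) = 1 − 1.00 = 0.00
¬P = 1 − 0.26 = 0.74
¬(P ⊕ (P ⊕ ((Q → (P ⊕ R)) ⊕ P))) ⊕ ¬P = min(1, 0.00 + 0.74) = min(1, 0.74) = 0.74
¬(¬(P ⊕ (P ⊕ ((Q → (P ⊕ R)) ⊕ P))) ⊕ ¬P) = 1 − 0.74 = 0.26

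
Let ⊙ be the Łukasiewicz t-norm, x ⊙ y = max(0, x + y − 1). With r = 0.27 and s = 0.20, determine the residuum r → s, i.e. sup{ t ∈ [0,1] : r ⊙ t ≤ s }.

The residuum of the Łukasiewicz t-norm gives the supremum: min(1, 1 − 0.27 + 0.20).
1 − 0.27 + 0.20 = 0.93, so t = min(1, 0.93) = 0.93.
Check: 0.27 ⊙ 0.93 = max(0, 0.20) = 0.20 ≤ 0.20.

0.93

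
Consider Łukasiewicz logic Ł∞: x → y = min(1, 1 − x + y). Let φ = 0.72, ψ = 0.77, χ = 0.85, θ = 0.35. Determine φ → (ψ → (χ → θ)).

1.00

χ → θ = min(1, 1 − 0.85 + 0.35) = min(1, 0.50) = 0.50
ψ → (χ → θ) = min(1, 1 − 0.77 + 0.50) = min(1, 0.73) = 0.73
φ → (ψ → (χ → θ)) = min(1, 1 − 0.72 + 0.73) = min(1, 1.01) = 1.00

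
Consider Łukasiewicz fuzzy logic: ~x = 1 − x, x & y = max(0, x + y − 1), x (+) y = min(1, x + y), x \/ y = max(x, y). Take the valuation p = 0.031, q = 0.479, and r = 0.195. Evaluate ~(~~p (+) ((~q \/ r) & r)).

~p = 1 − 0.031 = 0.969
~~p = 1 − 0.969 = 0.031
~q = 1 − 0.479 = 0.521
~q \/ r = max(0.521, 0.195) = 0.521
(~q \/ r) & r = max(0, 0.521 + 0.195 − 1) = max(0, -0.284) = 0.000
~~p (+) ((~q \/ r) & r) = min(1, 0.031 + 0.000) = min(1, 0.031) = 0.031
~(~~p (+) ((~q \/ r) & r)) = 1 − 0.031 = 0.969

0.969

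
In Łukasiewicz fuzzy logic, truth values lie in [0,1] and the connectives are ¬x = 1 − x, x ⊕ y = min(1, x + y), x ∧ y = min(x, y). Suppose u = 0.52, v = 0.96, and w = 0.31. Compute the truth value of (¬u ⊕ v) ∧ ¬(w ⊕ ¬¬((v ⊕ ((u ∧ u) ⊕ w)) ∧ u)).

0.17

¬u = 1 − 0.52 = 0.48
¬u ⊕ v = min(1, 0.48 + 0.96) = min(1, 1.44) = 1.00
u ∧ u = min(0.52, 0.52) = 0.52
(u ∧ u) ⊕ w = min(1, 0.52 + 0.31) = min(1, 0.83) = 0.83
v ⊕ ((u ∧ u) ⊕ w) = min(1, 0.96 + 0.83) = min(1, 1.79) = 1.00
(v ⊕ ((u ∧ u) ⊕ w)) ∧ u = min(1.00, 0.52) = 0.52
¬((v ⊕ ((u ∧ u) ⊕ w)) ∧ u) = 1 − 0.52 = 0.48
¬¬((v ⊕ ((u ∧ u) ⊕ w)) ∧ u) = 1 − 0.48 = 0.52
w ⊕ ¬¬((v ⊕ ((u ∧ u) ⊕ w)) ∧ u) = min(1, 0.31 + 0.52) = min(1, 0.83) = 0.83
¬(w ⊕ ¬¬((v ⊕ ((u ∧ u) ⊕ w)) ∧ u)) = 1 − 0.83 = 0.17
(¬u ⊕ v) ∧ ¬(w ⊕ ¬¬((v ⊕ ((u ∧ u) ⊕ w)) ∧ u)) = min(1.00, 0.17) = 0.17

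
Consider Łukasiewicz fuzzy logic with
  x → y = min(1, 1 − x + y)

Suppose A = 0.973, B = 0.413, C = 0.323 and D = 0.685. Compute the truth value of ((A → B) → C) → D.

0.802

A → B = min(1, 1 − 0.973 + 0.413) = min(1, 0.440) = 0.440
(A → B) → C = min(1, 1 − 0.440 + 0.323) = min(1, 0.883) = 0.883
((A → B) → C) → D = min(1, 1 − 0.883 + 0.685) = min(1, 0.802) = 0.802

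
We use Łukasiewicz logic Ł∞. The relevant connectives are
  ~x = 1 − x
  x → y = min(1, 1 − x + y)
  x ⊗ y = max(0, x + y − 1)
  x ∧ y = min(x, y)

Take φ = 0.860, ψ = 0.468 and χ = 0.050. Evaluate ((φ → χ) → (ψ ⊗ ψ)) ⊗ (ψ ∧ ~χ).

0.278

φ → χ = min(1, 1 − 0.860 + 0.050) = min(1, 0.190) = 0.190
ψ ⊗ ψ = max(0, 0.468 + 0.468 − 1) = max(0, -0.064) = 0.000
(φ → χ) → (ψ ⊗ ψ) = min(1, 1 − 0.190 + 0.000) = min(1, 0.810) = 0.810
~χ = 1 − 0.050 = 0.950
ψ ∧ ~χ = min(0.468, 0.950) = 0.468
((φ → χ) → (ψ ⊗ ψ)) ⊗ (ψ ∧ ~χ) = max(0, 0.810 + 0.468 − 1) = max(0, 0.278) = 0.278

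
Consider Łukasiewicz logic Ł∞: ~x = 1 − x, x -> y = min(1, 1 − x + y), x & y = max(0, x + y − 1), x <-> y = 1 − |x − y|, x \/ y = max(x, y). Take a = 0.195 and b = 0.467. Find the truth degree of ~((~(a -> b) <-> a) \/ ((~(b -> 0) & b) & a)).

a -> b = min(1, 1 − 0.195 + 0.467) = min(1, 1.272) = 1.000
~(a -> b) = 1 − 1.000 = 0.000
~(a -> b) <-> a = 1 − |0.000 − 0.195| = 1 − 0.195 = 0.805
b -> 0 = min(1, 1 − 0.467 + 0.000) = min(1, 0.533) = 0.533
~(b -> 0) = 1 − 0.533 = 0.467
~(b -> 0) & b = max(0, 0.467 + 0.467 − 1) = max(0, -0.066) = 0.000
(~(b -> 0) & b) & a = max(0, 0.000 + 0.195 − 1) = max(0, -0.805) = 0.000
(~(a -> b) <-> a) \/ ((~(b -> 0) & b) & a) = max(0.805, 0.000) = 0.805
~((~(a -> b) <-> a) \/ ((~(b -> 0) & b) & a)) = 1 − 0.805 = 0.195

0.195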